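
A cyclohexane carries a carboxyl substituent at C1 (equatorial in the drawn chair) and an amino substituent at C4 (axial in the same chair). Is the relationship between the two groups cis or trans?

C1 and C4 have opposite parity, so their axial bonds point in opposite directions.
With opposite-parity carbons, two substituents on the same face are one axial and one equatorial; opposite faces give both axial or both equatorial.
Here the groups are equatorial/axial → same face → cis.

cis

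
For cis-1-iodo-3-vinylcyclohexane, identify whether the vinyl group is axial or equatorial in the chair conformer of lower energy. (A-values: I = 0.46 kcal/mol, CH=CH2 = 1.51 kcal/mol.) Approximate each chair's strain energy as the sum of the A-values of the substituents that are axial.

equatorial

C1 and C3 have the same parity, so for the cis isomer the two substituents are e,e in one chair and a,a in the other.
Chair I (iodo axial, vinyl axial): E = 1.97 kcal/mol.
Chair II (iodo equatorial, vinyl equatorial): E = 0.00 kcal/mol.
Chair II is the more stable (lower-energy) conformer, and in that chair the vinyl group is equatorial.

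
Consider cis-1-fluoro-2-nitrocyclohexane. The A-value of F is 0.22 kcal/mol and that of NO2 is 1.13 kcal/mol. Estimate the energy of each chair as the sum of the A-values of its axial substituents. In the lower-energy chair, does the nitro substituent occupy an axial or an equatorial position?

equatorial

C1 and C2 have opposite parity, so for the cis isomer the two substituents are one axial and one equatorial in each chair.
Chair I (fluoro axial, nitro equatorial): E = 0.22 kcal/mol.
Chair II (fluoro equatorial, nitro axial): E = 1.13 kcal/mol.
Chair I is the more stable (lower-energy) conformer, and in that chair the nitro group is equatorial.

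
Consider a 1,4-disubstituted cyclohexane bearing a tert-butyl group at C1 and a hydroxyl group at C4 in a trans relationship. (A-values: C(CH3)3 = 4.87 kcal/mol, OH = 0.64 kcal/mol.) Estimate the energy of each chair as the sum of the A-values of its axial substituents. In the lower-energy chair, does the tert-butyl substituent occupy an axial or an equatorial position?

equatorial

C1 and C4 have opposite parity, so for the trans isomer the two substituents are e,e in one chair and a,a in the other.
Chair I (tert-butyl axial, hydroxyl axial): E = 5.51 kcal/mol.
Chair II (tert-butyl equatorial, hydroxyl equatorial): E = 0.00 kcal/mol.
Chair II is the more stable (lower-energy) conformer, and in that chair the tert-butyl group is equatorial.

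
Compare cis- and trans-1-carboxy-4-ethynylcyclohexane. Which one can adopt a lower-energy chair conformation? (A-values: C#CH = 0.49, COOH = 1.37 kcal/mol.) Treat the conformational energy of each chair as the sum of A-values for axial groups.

At 1,4 positions (parity opposite): cis → (a,e or e,a); trans → (e,e or a,a).
Best chair for cis: E = 0.49 kcal/mol; best chair for trans: E = 0.00 kcal/mol.
The trans isomer is lower by 0.49 kcal/mol.

trans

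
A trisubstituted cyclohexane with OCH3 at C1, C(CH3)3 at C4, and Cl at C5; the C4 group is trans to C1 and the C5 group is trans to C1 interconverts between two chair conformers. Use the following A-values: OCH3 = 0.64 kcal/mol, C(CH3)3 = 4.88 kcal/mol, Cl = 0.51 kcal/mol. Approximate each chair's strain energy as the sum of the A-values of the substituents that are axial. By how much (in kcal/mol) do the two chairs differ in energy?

5.01 kcal/mol

Chair I (methoxy axial, tert-butyl axial, chloro equatorial): E = 5.52 kcal/mol.
Chair II (methoxy equatorial, tert-butyl equatorial, chloro axial): E = 0.51 kcal/mol.
ΔE = 5.52 − 0.51 = 5.01 kcal/mol; chair II is more stable.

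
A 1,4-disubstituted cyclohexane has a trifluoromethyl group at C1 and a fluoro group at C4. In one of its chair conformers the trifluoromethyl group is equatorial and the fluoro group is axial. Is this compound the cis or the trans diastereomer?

C1 and C4 have opposite parity, so their axial bonds point in opposite directions.
With opposite-parity carbons, two substituents on the same face are one axial and one equatorial; opposite faces give both axial or both equatorial.
Here the groups are equatorial/axial → same face → cis.

cis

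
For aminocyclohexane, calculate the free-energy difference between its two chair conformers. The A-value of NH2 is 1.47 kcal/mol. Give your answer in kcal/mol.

A monosubstituted cyclohexane has one chair with the amino group axial (E = A = 1.47 kcal/mol) and one with it equatorial (E = 0).
ΔE = 1.47 − 0 = 1.47 kcal/mol.

1.47 kcal/mol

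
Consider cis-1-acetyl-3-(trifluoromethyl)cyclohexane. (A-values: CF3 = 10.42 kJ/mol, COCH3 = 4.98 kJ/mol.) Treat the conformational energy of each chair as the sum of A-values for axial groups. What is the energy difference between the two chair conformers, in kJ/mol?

C1 and C3 have the same parity, so for the cis isomer the two substituents are e,e in one chair and a,a in the other.
Chair I (trifluoromethyl axial, acetyl axial): E = 15.40 kJ/mol.
Chair II (trifluoromethyl equatorial, acetyl equatorial): E = 0.00 kJ/mol.
ΔE = 15.40 − 0.00 = 15.40 kJ/mol; chair II is more stable.

15.40 kJ/mol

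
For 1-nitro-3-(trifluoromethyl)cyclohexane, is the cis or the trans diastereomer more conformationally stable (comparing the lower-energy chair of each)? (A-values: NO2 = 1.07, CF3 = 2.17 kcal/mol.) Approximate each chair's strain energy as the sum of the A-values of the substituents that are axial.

At 1,3 positions (parity same): cis → (e,e or a,a); trans → (a,e or e,a).
Best chair for cis: E = 0.00 kcal/mol; best chair for trans: E = 1.07 kcal/mol.
The cis isomer is lower by 1.07 kcal/mol.

cis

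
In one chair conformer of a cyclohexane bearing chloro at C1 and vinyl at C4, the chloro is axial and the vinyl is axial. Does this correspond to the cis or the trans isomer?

trans

C1 and C4 have opposite parity, so their axial bonds point in opposite directions.
With opposite-parity carbons, two substituents on the same face are one axial and one equatorial; opposite faces give both axial or both equatorial.
Here the groups are axial/axial → opposite face → trans.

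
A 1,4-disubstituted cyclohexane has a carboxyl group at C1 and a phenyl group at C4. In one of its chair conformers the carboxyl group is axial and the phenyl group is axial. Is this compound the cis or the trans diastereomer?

C1 and C4 have opposite parity, so their axial bonds point in opposite directions.
With opposite-parity carbons, two substituents on the same face are one axial and one equatorial; opposite faces give both axial or both equatorial.
Here the groups are axial/axial → opposite face → trans.

trans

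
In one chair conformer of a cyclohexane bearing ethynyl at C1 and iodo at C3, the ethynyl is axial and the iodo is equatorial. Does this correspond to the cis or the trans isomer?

trans

C1 and C3 have the same parity, so their axial bonds point in the same direction.
With same-parity carbons, two substituents on the same face are both axial or both equatorial; opposite faces give one of each.
Here the groups are axial/equatorial → opposite face → trans.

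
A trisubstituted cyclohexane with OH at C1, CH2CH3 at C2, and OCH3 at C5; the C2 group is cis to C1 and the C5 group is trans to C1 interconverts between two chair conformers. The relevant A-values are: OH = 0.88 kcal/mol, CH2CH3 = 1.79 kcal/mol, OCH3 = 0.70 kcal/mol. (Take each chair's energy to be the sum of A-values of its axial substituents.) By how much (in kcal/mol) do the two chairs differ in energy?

Chair I (hydroxyl axial, ethyl equatorial, methoxy equatorial): E = 0.88 kcal/mol.
Chair II (hydroxyl equatorial, ethyl axial, methoxy axial): E = 2.49 kcal/mol.
ΔE = 2.49 − 0.88 = 1.61 kcal/mol; chair I is more stable.

1.61 kcal/mol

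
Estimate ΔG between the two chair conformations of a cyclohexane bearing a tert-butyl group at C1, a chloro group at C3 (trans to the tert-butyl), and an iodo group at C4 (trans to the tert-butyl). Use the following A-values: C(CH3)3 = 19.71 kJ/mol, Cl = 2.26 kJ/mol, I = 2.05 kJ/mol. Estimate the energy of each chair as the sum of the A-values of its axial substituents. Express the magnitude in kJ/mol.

Chair I (tert-butyl axial, chloro equatorial, iodo axial): E = 21.76 kJ/mol.
Chair II (tert-butyl equatorial, chloro axial, iodo equatorial): E = 2.26 kJ/mol.
ΔE = 21.76 − 2.26 = 19.50 kJ/mol; chair II is more stable.

19.50 kJ/mol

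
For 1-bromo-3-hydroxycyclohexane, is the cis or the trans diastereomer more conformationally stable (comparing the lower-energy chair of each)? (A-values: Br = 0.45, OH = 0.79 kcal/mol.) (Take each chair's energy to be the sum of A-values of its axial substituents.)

At 1,3 positions (parity same): cis → (e,e or a,a); trans → (a,e or e,a).
Best chair for cis: E = 0.00 kcal/mol; best chair for trans: E = 0.45 kcal/mol.
The cis isomer is lower by 0.45 kcal/mol.

cis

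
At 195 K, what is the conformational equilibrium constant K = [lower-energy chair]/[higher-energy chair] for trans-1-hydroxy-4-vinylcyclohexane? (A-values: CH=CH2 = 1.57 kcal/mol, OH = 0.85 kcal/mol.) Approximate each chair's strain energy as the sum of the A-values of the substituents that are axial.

K ≈ 516

C1 and C4 have opposite parity, so for the trans isomer the two substituents are e,e in one chair and a,a in the other.
Chair I (vinyl axial, hydroxyl axial): E = 2.42 kcal/mol; chair II (vinyl equatorial, hydroxyl equatorial): E = 0.00 kcal/mol.
ΔG = 2.42 kcal/mol between the two chairs.
K = exp(ΔG/RT) with R = 1.987×10⁻³ kcal mol⁻¹ K⁻¹ and T = 195 K gives K ≈ 516.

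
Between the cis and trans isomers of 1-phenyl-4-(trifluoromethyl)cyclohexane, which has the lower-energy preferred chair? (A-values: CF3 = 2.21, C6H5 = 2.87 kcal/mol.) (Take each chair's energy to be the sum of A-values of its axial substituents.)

trans

At 1,4 positions (parity opposite): cis → (a,e or e,a); trans → (e,e or a,a).
Best chair for cis: E = 2.21 kcal/mol; best chair for trans: E = 0.00 kcal/mol.
The trans isomer is lower by 2.21 kcal/mol.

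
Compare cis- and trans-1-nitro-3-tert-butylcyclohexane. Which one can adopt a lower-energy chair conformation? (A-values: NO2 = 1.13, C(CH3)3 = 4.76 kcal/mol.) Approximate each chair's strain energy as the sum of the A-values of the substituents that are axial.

cis

At 1,3 positions (parity same): cis → (e,e or a,a); trans → (a,e or e,a).
Best chair for cis: E = 0.00 kcal/mol; best chair for trans: E = 1.13 kcal/mol.
The cis isomer is lower by 1.13 kcal/mol.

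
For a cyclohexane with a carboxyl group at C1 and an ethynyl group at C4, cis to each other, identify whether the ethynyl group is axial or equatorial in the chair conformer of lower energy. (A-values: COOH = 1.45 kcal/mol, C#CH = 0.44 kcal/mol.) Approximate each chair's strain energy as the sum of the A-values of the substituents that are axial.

axial

C1 and C4 have opposite parity, so for the cis isomer the two substituents are one axial and one equatorial in each chair.
Chair I (carboxyl axial, ethynyl equatorial): E = 1.45 kcal/mol.
Chair II (carboxyl equatorial, ethynyl axial): E = 0.44 kcal/mol.
Chair II is the more stable (lower-energy) conformer, and in that chair the ethynyl group is axial.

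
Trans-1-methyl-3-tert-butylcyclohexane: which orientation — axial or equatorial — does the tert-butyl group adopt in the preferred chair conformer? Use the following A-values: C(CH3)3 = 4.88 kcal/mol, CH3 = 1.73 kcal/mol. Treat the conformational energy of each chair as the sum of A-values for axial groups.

C1 and C3 have the same parity, so for the trans isomer the two substituents are one axial and one equatorial in each chair.
Chair I (tert-butyl axial, methyl equatorial): E = 4.88 kcal/mol.
Chair II (tert-butyl equatorial, methyl axial): E = 1.73 kcal/mol.
Chair II is the more stable (lower-energy) conformer, and in that chair the tert-butyl group is equatorial.

equatorial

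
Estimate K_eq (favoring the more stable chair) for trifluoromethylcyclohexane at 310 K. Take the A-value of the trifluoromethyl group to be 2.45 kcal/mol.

K ≈ 53.4

One chair has the trifluoromethyl group axial (E = 2.45 kcal/mol) and the other has it equatorial (E = 0).
ΔG = 2.45 kcal/mol between the two chairs.
K = exp(ΔG/RT) with R = 1.987×10⁻³ kcal mol⁻¹ K⁻¹ and T = 310 K gives K ≈ 53.4.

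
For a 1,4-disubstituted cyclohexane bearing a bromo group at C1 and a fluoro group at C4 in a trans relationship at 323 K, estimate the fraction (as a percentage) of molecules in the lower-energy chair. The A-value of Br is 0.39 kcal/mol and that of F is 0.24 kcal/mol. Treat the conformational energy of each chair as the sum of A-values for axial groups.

72.7%

C1 and C4 have opposite parity, so for the trans isomer the two substituents are e,e in one chair and a,a in the other.
Chair I (bromo axial, fluoro axial): E = 0.63 kcal/mol; chair II (bromo equatorial, fluoro equatorial): E = 0.00 kcal/mol.
ΔG = 0.63 kcal/mol between the two chairs.
K = exp(ΔG/RT) with R = 1.987×10⁻³ kcal mol⁻¹ K⁻¹ and T = 323 K gives K ≈ 2.67.
Fraction in the lower-energy chair = K/(K+1) = 72.7%.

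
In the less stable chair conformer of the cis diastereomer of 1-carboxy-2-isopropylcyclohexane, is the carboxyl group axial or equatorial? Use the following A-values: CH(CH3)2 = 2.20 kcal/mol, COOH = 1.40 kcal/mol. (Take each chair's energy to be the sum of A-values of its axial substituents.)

equatorial

C1 and C2 have opposite parity, so for the cis isomer the two substituents are one axial and one equatorial in each chair.
Chair I (isopropyl axial, carboxyl equatorial): E = 2.20 kcal/mol.
Chair II (isopropyl equatorial, carboxyl axial): E = 1.40 kcal/mol.
Chair I is the less stable (higher-energy) conformer, and in that chair the carboxyl group is equatorial.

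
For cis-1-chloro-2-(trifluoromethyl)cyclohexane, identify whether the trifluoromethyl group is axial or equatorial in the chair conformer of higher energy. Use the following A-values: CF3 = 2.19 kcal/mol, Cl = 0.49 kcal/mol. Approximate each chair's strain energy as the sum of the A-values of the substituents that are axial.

axial

C1 and C2 have opposite parity, so for the cis isomer the two substituents are one axial and one equatorial in each chair.
Chair I (trifluoromethyl axial, chloro equatorial): E = 2.19 kcal/mol.
Chair II (trifluoromethyl equatorial, chloro axial): E = 0.49 kcal/mol.
Chair I is the less stable (higher-energy) conformer, and in that chair the trifluoromethyl group is axial.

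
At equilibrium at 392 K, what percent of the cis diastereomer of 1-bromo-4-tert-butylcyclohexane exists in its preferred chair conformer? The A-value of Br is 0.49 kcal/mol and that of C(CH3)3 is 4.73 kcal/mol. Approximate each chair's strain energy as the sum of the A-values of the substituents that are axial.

99.6%

C1 and C4 have opposite parity, so for the cis isomer the two substituents are one axial and one equatorial in each chair.
Chair I (bromo axial, tert-butyl equatorial): E = 0.49 kcal/mol; chair II (bromo equatorial, tert-butyl axial): E = 4.73 kcal/mol.
ΔG = 4.24 kcal/mol between the two chairs.
K = exp(ΔG/RT) with R = 1.987×10⁻³ kcal mol⁻¹ K⁻¹ and T = 392 K gives K ≈ 231.
Fraction in the lower-energy chair = K/(K+1) = 99.6%.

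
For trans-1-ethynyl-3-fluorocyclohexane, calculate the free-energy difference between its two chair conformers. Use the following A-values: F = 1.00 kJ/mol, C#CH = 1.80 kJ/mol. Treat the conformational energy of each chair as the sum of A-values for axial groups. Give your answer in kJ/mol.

C1 and C3 have the same parity, so for the trans isomer the two substituents are one axial and one equatorial in each chair.
Chair I (fluoro axial, ethynyl equatorial): E = 1.00 kJ/mol.
Chair II (fluoro equatorial, ethynyl axial): E = 1.80 kJ/mol.
ΔE = 1.80 − 1.00 = 0.80 kJ/mol; chair I is more stable.

0.80 kJ/mol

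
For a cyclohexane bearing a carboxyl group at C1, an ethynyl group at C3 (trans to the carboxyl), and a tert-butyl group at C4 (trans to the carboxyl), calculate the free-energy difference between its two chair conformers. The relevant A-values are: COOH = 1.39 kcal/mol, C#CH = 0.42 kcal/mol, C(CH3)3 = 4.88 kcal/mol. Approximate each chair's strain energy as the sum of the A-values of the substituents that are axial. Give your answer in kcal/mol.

Chair I (carboxyl axial, ethynyl equatorial, tert-butyl axial): E = 6.27 kcal/mol.
Chair II (carboxyl equatorial, ethynyl axial, tert-butyl equatorial): E = 0.42 kcal/mol.
ΔE = 6.27 − 0.42 = 5.85 kcal/mol; chair II is more stable.

5.85 kcal/mol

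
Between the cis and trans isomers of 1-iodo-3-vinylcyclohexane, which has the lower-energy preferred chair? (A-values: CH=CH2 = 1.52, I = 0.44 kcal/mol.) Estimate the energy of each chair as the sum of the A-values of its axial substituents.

cis

At 1,3 positions (parity same): cis → (e,e or a,a); trans → (a,e or e,a).
Best chair for cis: E = 0.00 kcal/mol; best chair for trans: E = 0.44 kcal/mol.
The cis isomer is lower by 0.44 kcal/mol.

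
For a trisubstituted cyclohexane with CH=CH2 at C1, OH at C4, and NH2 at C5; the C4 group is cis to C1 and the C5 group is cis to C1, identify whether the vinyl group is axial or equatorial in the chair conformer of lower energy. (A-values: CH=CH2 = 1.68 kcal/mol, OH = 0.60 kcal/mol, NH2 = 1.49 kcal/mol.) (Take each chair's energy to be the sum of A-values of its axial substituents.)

equatorial

Chair I (vinyl axial, hydroxyl equatorial, amino axial): E = 3.17 kcal/mol.
Chair II (vinyl equatorial, hydroxyl axial, amino equatorial): E = 0.60 kcal/mol.
Chair II is the more stable (lower-energy) conformer, and in that chair the vinyl group is equatorial.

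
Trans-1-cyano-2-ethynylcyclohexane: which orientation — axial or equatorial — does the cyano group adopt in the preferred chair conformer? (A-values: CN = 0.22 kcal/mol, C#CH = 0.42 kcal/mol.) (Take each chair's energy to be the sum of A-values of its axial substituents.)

equatorial

C1 and C2 have opposite parity, so for the trans isomer the two substituents are e,e in one chair and a,a in the other.
Chair I (cyano axial, ethynyl axial): E = 0.64 kcal/mol.
Chair II (cyano equatorial, ethynyl equatorial): E = 0.00 kcal/mol.
Chair II is the more stable (lower-energy) conformer, and in that chair the cyano group is equatorial.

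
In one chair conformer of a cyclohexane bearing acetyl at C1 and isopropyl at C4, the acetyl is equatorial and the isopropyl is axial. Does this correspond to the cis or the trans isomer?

C1 and C4 have opposite parity, so their axial bonds point in opposite directions.
With opposite-parity carbons, two substituents on the same face are one axial and one equatorial; opposite faces give both axial or both equatorial.
Here the groups are equatorial/axial → same face → cis.

cis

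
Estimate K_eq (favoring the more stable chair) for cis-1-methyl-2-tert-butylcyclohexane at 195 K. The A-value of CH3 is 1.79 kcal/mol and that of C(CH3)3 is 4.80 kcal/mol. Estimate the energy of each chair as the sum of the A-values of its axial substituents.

K ≈ 2365

C1 and C2 have opposite parity, so for the cis isomer the two substituents are one axial and one equatorial in each chair.
Chair I (methyl axial, tert-butyl equatorial): E = 1.79 kcal/mol; chair II (methyl equatorial, tert-butyl axial): E = 4.80 kcal/mol.
ΔG = 3.01 kcal/mol between the two chairs.
K = exp(ΔG/RT) with R = 1.987×10⁻³ kcal mol⁻¹ K⁻¹ and T = 195 K gives K ≈ 2.36e+03.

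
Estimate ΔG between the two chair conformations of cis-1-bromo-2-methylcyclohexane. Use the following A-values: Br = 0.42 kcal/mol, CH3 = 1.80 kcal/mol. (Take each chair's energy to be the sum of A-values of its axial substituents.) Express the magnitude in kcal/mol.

1.38 kcal/mol

C1 and C2 have opposite parity, so for the cis isomer the two substituents are one axial and one equatorial in each chair.
Chair I (bromo axial, methyl equatorial): E = 0.42 kcal/mol.
Chair II (bromo equatorial, methyl axial): E = 1.80 kcal/mol.
ΔE = 1.80 − 0.42 = 1.38 kcal/mol; chair I is more stable.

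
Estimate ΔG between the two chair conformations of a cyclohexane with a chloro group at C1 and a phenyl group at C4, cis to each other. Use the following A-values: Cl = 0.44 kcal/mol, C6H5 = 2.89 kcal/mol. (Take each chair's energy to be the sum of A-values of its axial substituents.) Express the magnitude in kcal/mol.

C1 and C4 have opposite parity, so for the cis isomer the two substituents are one axial and one equatorial in each chair.
Chair I (chloro axial, phenyl equatorial): E = 0.44 kcal/mol.
Chair II (chloro equatorial, phenyl axial): E = 2.89 kcal/mol.
ΔE = 2.89 − 0.44 = 2.45 kcal/mol; chair I is more stable.

2.45 kcal/mol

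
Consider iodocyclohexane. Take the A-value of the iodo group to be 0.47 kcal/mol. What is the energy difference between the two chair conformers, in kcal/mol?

0.47 kcal/mol

A monosubstituted cyclohexane has one chair with the iodo group axial (E = A = 0.47 kcal/mol) and one with it equatorial (E = 0).
ΔE = 0.47 − 0 = 0.47 kcal/mol.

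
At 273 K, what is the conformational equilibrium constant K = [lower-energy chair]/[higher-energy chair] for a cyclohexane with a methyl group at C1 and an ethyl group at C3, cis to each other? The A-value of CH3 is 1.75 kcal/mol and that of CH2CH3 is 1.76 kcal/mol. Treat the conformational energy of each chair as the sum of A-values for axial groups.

K ≈ 646

C1 and C3 have the same parity, so for the cis isomer the two substituents are e,e in one chair and a,a in the other.
Chair I (methyl axial, ethyl axial): E = 3.51 kcal/mol; chair II (methyl equatorial, ethyl equatorial): E = 0.00 kcal/mol.
ΔG = 3.51 kcal/mol between the two chairs.
K = exp(ΔG/RT) with R = 1.987×10⁻³ kcal mol⁻¹ K⁻¹ and T = 273 K gives K ≈ 646.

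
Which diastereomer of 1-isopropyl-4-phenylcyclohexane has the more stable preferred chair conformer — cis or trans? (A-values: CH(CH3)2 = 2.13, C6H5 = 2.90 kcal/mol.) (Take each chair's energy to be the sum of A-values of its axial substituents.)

At 1,4 positions (parity opposite): cis → (a,e or e,a); trans → (e,e or a,a).
Best chair for cis: E = 2.13 kcal/mol; best chair for trans: E = 0.00 kcal/mol.
The trans isomer is lower by 2.13 kcal/mol.

trans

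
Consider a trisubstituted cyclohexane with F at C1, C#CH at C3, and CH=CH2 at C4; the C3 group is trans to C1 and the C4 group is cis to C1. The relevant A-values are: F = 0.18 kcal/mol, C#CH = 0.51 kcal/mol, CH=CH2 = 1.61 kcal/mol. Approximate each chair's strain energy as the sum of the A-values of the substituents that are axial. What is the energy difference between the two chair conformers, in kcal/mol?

Chair I (fluoro axial, ethynyl equatorial, vinyl equatorial): E = 0.18 kcal/mol.
Chair II (fluoro equatorial, ethynyl axial, vinyl axial): E = 2.12 kcal/mol.
ΔE = 2.12 − 0.18 = 1.94 kcal/mol; chair I is more stable.

1.94 kcal/mol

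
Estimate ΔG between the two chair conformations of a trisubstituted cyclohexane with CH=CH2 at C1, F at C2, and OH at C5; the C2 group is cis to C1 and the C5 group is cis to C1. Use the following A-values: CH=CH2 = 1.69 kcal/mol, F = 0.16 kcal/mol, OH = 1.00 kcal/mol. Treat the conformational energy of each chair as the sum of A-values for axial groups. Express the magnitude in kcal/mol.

2.53 kcal/mol

Chair I (vinyl axial, fluoro equatorial, hydroxyl axial): E = 2.69 kcal/mol.
Chair II (vinyl equatorial, fluoro axial, hydroxyl equatorial): E = 0.16 kcal/mol.
ΔE = 2.69 − 0.16 = 2.53 kcal/mol; chair II is more stable.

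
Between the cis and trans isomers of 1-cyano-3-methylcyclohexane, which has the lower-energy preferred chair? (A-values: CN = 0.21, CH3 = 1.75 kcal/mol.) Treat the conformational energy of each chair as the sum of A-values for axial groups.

cis

At 1,3 positions (parity same): cis → (e,e or a,a); trans → (a,e or e,a).
Best chair for cis: E = 0.00 kcal/mol; best chair for trans: E = 0.21 kcal/mol.
The cis isomer is lower by 0.21 kcal/mol.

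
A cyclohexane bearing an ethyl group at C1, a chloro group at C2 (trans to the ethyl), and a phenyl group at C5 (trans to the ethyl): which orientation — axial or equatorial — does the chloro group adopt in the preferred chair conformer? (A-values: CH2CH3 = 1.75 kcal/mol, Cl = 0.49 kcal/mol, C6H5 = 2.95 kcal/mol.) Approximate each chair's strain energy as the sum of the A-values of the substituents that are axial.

Chair I (ethyl axial, chloro axial, phenyl equatorial): E = 2.24 kcal/mol.
Chair II (ethyl equatorial, chloro equatorial, phenyl axial): E = 2.95 kcal/mol.
Chair I is the more stable (lower-energy) conformer, and in that chair the chloro group is axial.

axial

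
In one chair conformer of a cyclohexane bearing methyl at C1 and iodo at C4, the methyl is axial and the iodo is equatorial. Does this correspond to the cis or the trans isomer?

cis

C1 and C4 have opposite parity, so their axial bonds point in opposite directions.
With opposite-parity carbons, two substituents on the same face are one axial and one equatorial; opposite faces give both axial or both equatorial.
Here the groups are axial/equatorial → same face → cis.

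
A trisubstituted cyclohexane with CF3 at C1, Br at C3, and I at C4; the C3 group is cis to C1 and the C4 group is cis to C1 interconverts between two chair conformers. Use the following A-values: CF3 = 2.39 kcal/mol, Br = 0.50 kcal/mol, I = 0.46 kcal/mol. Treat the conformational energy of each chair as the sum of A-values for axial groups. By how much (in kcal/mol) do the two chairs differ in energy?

2.43 kcal/mol

Chair I (trifluoromethyl axial, bromo axial, iodo equatorial): E = 2.89 kcal/mol.
Chair II (trifluoromethyl equatorial, bromo equatorial, iodo axial): E = 0.46 kcal/mol.
ΔE = 2.89 − 0.46 = 2.43 kcal/mol; chair II is more stable.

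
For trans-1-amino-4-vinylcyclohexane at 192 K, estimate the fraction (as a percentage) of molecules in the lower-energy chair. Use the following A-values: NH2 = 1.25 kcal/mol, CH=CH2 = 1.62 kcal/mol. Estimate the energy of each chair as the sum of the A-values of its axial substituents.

C1 and C4 have opposite parity, so for the trans isomer the two substituents are e,e in one chair and a,a in the other.
Chair I (amino axial, vinyl axial): E = 2.87 kcal/mol; chair II (amino equatorial, vinyl equatorial): E = 0.00 kcal/mol.
ΔG = 2.87 kcal/mol between the two chairs.
K = exp(ΔG/RT) with R = 1.987×10⁻³ kcal mol⁻¹ K⁻¹ and T = 192 K gives K ≈ 1.85e+03.
Fraction in the lower-energy chair = K/(K+1) = 99.9%.

99.9%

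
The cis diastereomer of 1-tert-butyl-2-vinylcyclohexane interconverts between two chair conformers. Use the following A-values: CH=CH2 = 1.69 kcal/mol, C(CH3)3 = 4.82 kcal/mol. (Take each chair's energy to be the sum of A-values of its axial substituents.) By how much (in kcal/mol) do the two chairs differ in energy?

C1 and C2 have opposite parity, so for the cis isomer the two substituents are one axial and one equatorial in each chair.
Chair I (vinyl axial, tert-butyl equatorial): E = 1.69 kcal/mol.
Chair II (vinyl equatorial, tert-butyl axial): E = 4.82 kcal/mol.
ΔE = 4.82 − 1.69 = 3.13 kcal/mol; chair I is more stable.

3.13 kcal/mol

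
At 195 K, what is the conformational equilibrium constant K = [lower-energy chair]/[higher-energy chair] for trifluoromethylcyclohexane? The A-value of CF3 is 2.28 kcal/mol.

One chair has the trifluoromethyl group axial (E = 2.28 kcal/mol) and the other has it equatorial (E = 0).
ΔG = 2.28 kcal/mol between the two chairs.
K = exp(ΔG/RT) with R = 1.987×10⁻³ kcal mol⁻¹ K⁻¹ and T = 195 K gives K ≈ 359.

K ≈ 359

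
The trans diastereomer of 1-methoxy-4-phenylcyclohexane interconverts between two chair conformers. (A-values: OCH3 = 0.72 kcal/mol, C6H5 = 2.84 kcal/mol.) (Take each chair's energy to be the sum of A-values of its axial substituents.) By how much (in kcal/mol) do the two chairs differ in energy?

C1 and C4 have opposite parity, so for the trans isomer the two substituents are e,e in one chair and a,a in the other.
Chair I (methoxy axial, phenyl axial): E = 3.56 kcal/mol.
Chair II (methoxy equatorial, phenyl equatorial): E = 0.00 kcal/mol.
ΔE = 3.56 − 0.00 = 3.56 kcal/mol; chair II is more stable.

3.56 kcal/mol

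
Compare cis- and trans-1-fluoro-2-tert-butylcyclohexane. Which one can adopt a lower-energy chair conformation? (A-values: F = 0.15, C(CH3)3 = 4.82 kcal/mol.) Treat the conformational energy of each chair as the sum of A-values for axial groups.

trans

At 1,2 positions (parity opposite): cis → (a,e or e,a); trans → (e,e or a,a).
Best chair for cis: E = 0.15 kcal/mol; best chair for trans: E = 0.00 kcal/mol.
The trans isomer is lower by 0.15 kcal/mol.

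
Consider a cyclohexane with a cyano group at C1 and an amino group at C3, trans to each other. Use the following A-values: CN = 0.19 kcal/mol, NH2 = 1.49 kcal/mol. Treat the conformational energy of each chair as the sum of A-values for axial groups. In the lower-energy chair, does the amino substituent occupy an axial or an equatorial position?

C1 and C3 have the same parity, so for the trans isomer the two substituents are one axial and one equatorial in each chair.
Chair I (cyano axial, amino equatorial): E = 0.19 kcal/mol.
Chair II (cyano equatorial, amino axial): E = 1.49 kcal/mol.
Chair I is the more stable (lower-energy) conformer, and in that chair the amino group is equatorial.

equatorial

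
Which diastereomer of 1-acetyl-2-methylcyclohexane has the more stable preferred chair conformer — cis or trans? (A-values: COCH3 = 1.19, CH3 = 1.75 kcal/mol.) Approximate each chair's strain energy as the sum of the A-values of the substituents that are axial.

At 1,2 positions (parity opposite): cis → (a,e or e,a); trans → (e,e or a,a).
Best chair for cis: E = 1.19 kcal/mol; best chair for trans: E = 0.00 kcal/mol.
The trans isomer is lower by 1.19 kcal/mol.

trans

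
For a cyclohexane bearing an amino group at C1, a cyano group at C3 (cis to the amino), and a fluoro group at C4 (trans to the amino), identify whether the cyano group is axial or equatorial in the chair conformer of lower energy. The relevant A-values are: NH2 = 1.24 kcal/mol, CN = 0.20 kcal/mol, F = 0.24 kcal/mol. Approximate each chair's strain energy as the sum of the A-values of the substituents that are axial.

Chair I (amino axial, cyano axial, fluoro axial): E = 1.68 kcal/mol.
Chair II (amino equatorial, cyano equatorial, fluoro equatorial): E = 0.00 kcal/mol.
Chair II is the more stable (lower-energy) conformer, and in that chair the cyano group is equatorial.

equatorial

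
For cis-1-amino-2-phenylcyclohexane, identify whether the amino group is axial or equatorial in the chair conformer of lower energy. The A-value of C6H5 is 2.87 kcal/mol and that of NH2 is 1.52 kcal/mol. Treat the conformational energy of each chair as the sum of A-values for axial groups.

axial

C1 and C2 have opposite parity, so for the cis isomer the two substituents are one axial and one equatorial in each chair.
Chair I (phenyl axial, amino equatorial): E = 2.87 kcal/mol.
Chair II (phenyl equatorial, amino axial): E = 1.52 kcal/mol.
Chair II is the more stable (lower-energy) conformer, and in that chair the amino group is axial.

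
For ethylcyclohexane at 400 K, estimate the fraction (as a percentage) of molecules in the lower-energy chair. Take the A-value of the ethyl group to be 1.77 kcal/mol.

One chair has the ethyl group axial (E = 1.77 kcal/mol) and the other has it equatorial (E = 0).
ΔG = 1.77 kcal/mol between the two chairs.
K = exp(ΔG/RT) with R = 1.987×10⁻³ kcal mol⁻¹ K⁻¹ and T = 400 K gives K ≈ 9.27.
Fraction in the lower-energy chair = K/(K+1) = 90.3%.

90.3%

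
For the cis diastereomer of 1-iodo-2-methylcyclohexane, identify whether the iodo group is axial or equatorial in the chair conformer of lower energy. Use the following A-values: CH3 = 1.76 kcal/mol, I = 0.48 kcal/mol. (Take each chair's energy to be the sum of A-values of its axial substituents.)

axial

C1 and C2 have opposite parity, so for the cis isomer the two substituents are one axial and one equatorial in each chair.
Chair I (methyl axial, iodo equatorial): E = 1.76 kcal/mol.
Chair II (methyl equatorial, iodo axial): E = 0.48 kcal/mol.
Chair II is the more stable (lower-energy) conformer, and in that chair the iodo group is axial.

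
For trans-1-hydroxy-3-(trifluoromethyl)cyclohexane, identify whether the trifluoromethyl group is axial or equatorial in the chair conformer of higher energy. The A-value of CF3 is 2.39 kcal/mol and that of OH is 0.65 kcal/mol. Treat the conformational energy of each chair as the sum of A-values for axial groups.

C1 and C3 have the same parity, so for the trans isomer the two substituents are one axial and one equatorial in each chair.
Chair I (trifluoromethyl axial, hydroxyl equatorial): E = 2.39 kcal/mol.
Chair II (trifluoromethyl equatorial, hydroxyl axial): E = 0.65 kcal/mol.
Chair I is the less stable (higher-energy) conformer, and in that chair the trifluoromethyl group is axial.

axial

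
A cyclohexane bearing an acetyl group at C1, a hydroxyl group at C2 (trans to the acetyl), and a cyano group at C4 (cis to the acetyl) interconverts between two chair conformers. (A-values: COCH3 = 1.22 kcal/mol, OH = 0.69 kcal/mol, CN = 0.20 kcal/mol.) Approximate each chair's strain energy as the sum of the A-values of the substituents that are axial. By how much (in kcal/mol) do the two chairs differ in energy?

Chair I (acetyl axial, hydroxyl axial, cyano equatorial): E = 1.91 kcal/mol.
Chair II (acetyl equatorial, hydroxyl equatorial, cyano axial): E = 0.20 kcal/mol.
ΔE = 1.91 − 0.20 = 1.71 kcal/mol; chair II is more stable.

1.71 kcal/mol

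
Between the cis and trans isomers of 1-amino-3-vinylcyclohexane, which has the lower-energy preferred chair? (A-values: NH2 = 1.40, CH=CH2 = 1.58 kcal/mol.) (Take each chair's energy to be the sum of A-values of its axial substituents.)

cis

At 1,3 positions (parity same): cis → (e,e or a,a); trans → (a,e or e,a).
Best chair for cis: E = 0.00 kcal/mol; best chair for trans: E = 1.40 kcal/mol.
The cis isomer is lower by 1.40 kcal/mol.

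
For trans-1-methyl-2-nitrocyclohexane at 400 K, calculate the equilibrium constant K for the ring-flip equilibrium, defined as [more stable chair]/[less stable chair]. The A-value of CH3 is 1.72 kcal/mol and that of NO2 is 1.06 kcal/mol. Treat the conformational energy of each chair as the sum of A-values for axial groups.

K ≈ 33.0

C1 and C2 have opposite parity, so for the trans isomer the two substituents are e,e in one chair and a,a in the other.
Chair I (methyl axial, nitro axial): E = 2.78 kcal/mol; chair II (methyl equatorial, nitro equatorial): E = 0.00 kcal/mol.
ΔG = 2.78 kcal/mol between the two chairs.
K = exp(ΔG/RT) with R = 1.987×10⁻³ kcal mol⁻¹ K⁻¹ and T = 400 K gives K ≈ 33.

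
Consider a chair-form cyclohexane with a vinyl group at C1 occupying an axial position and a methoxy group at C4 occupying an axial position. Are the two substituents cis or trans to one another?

C1 and C4 have opposite parity, so their axial bonds point in opposite directions.
With opposite-parity carbons, two substituents on the same face are one axial and one equatorial; opposite faces give both axial or both equatorial.
Here the groups are axial/axial → opposite face → trans.

trans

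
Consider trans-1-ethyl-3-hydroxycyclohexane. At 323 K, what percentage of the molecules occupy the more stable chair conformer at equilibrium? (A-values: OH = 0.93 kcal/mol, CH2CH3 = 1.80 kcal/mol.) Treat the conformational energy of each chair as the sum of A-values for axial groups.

79.5%

C1 and C3 have the same parity, so for the trans isomer the two substituents are one axial and one equatorial in each chair.
Chair I (hydroxyl axial, ethyl equatorial): E = 0.93 kcal/mol; chair II (hydroxyl equatorial, ethyl axial): E = 1.80 kcal/mol.
ΔG = 0.87 kcal/mol between the two chairs.
K = exp(ΔG/RT) with R = 1.987×10⁻³ kcal mol⁻¹ K⁻¹ and T = 323 K gives K ≈ 3.88.
Fraction in the lower-energy chair = K/(K+1) = 79.5%.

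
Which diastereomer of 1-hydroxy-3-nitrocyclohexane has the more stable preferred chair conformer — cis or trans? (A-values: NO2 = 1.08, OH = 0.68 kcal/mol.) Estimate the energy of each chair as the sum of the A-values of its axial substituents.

At 1,3 positions (parity same): cis → (e,e or a,a); trans → (a,e or e,a).
Best chair for cis: E = 0.00 kcal/mol; best chair for trans: E = 0.68 kcal/mol.
The cis isomer is lower by 0.68 kcal/mol.

cis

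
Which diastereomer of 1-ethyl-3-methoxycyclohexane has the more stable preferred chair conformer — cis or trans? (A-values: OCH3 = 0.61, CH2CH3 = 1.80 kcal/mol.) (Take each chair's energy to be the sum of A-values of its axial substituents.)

cis

At 1,3 positions (parity same): cis → (e,e or a,a); trans → (a,e or e,a).
Best chair for cis: E = 0.00 kcal/mol; best chair for trans: E = 0.61 kcal/mol.
The cis isomer is lower by 0.61 kcal/mol.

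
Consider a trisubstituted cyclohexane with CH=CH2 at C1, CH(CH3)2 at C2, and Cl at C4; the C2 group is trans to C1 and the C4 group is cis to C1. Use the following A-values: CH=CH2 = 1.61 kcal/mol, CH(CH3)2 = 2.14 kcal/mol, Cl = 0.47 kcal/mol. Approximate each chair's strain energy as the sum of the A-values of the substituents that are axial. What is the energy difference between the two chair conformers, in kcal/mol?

Chair I (vinyl axial, isopropyl axial, chloro equatorial): E = 3.75 kcal/mol.
Chair II (vinyl equatorial, isopropyl equatorial, chloro axial): E = 0.47 kcal/mol.
ΔE = 3.75 − 0.47 = 3.28 kcal/mol; chair II is more stable.

3.28 kcal/mol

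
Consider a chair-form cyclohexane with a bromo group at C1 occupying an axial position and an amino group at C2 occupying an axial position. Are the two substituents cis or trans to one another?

trans

C1 and C2 have opposite parity, so their axial bonds point in opposite directions.
With opposite-parity carbons, two substituents on the same face are one axial and one equatorial; opposite faces give both axial or both equatorial.
Here the groups are axial/axial → opposite face → trans.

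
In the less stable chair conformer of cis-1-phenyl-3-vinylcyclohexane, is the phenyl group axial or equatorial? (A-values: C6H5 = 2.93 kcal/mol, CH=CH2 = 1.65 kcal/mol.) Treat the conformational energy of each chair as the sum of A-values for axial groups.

axial

C1 and C3 have the same parity, so for the cis isomer the two substituents are e,e in one chair and a,a in the other.
Chair I (phenyl axial, vinyl axial): E = 4.58 kcal/mol.
Chair II (phenyl equatorial, vinyl equatorial): E = 0.00 kcal/mol.
Chair I is the less stable (higher-energy) conformer, and in that chair the phenyl group is axial.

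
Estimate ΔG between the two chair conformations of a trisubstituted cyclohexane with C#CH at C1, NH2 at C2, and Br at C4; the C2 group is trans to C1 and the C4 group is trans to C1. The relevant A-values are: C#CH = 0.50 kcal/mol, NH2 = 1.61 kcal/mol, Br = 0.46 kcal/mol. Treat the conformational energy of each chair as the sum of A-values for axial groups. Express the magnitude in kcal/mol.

Chair I (ethynyl axial, amino axial, bromo axial): E = 2.57 kcal/mol.
Chair II (ethynyl equatorial, amino equatorial, bromo equatorial): E = 0.00 kcal/mol.
ΔE = 2.57 − 0.00 = 2.57 kcal/mol; chair II is more stable.

2.57 kcal/mol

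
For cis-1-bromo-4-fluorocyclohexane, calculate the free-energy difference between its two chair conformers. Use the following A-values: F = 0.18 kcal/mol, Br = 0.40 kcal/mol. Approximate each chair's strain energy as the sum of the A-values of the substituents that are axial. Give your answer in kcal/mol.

0.22 kcal/mol

C1 and C4 have opposite parity, so for the cis isomer the two substituents are one axial and one equatorial in each chair.
Chair I (fluoro axial, bromo equatorial): E = 0.18 kcal/mol.
Chair II (fluoro equatorial, bromo axial): E = 0.40 kcal/mol.
ΔE = 0.40 − 0.18 = 0.22 kcal/mol; chair I is more stable.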